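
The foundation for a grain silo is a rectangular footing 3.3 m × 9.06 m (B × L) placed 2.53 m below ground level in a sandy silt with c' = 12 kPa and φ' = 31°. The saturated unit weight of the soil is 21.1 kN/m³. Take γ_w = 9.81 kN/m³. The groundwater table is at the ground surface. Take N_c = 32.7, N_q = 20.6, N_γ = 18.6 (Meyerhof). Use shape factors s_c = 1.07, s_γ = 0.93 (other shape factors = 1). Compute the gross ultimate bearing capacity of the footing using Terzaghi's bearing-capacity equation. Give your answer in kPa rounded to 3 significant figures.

q_ult ≈ 1330 kPa

With the water table at the surface the whole profile is submerged: γ' = 21.1 − 9.81 = 11.29 kN/m³, so q = γ'·D_f = 28.564 kPa; the same γ' applies in the ½γBN_γ term.
q_ult = c·N_c·s_c + q·N_q + 0.5·γ·B·N_γ·s_γ
     = 12 × 32.7 × 1.07 + 28.564 × 20.6 + 0.5 × 11.29 × 3.3 × 18.6 × 0.93
     = 419.87 + 588.41 + 322.24 = 1330.5 kPa.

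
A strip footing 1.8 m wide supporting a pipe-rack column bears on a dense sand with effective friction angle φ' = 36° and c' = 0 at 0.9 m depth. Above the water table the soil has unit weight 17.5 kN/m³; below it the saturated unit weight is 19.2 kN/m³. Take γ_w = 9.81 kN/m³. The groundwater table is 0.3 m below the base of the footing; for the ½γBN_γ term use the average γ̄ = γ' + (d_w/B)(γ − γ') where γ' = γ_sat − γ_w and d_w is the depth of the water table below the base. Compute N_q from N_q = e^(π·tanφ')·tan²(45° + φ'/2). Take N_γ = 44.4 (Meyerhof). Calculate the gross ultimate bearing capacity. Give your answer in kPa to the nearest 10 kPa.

q_ult ≈ 1020 kPa

tan36° = 0.7265, so N_q = e^(π×0.7265)·tan²(63°) = 9.801 × 3.852 = 37.75.
Overburden at base level: q = 17.5 × 0.9 = 15.75 kPa.
The water table is 0.3 m below the base (< B = 1.8 m), so the ½γBN_γ term uses γ̄ = γ' + (d_w/B)(γ − γ') = 9.39 + (0.3/1.8)(17.5 − 9.39) = 10.742 kN/m³.
Surcharge term q·N_q = 15.75 × 37.752 = 594.6 kPa; self-weight term 0.5·γ·B·N_γ = 0.5 × 10.742 × 1.8 × 44.4 = 429.24 kPa.
q_ult = 594.6 + 429.24 = 1023.8 kPa.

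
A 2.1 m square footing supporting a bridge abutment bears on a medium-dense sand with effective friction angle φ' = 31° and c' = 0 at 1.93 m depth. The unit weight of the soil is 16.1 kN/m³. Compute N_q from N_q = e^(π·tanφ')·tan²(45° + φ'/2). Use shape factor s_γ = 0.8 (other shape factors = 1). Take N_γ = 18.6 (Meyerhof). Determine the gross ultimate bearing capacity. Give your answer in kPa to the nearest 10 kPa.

q_ult ≈ 890 kPa

tan31° = 0.6009, so N_q = e^(π×0.6009)·tan²(60.5°) = 6.604 × 3.124 = 20.63.
q = γ·D_f = 16.1 × 1.93 = 31.073 kPa.
q·N_q = 31.073 × 20.631 = 641.06 kPa
0.5·γ·B·N_γ·s_γ = 0.5 × 16.1 × 2.1 × 18.6 × 0.8 = 251.55 kPa
q_ult = 641.06 + 251.55 = 892.61 kPa.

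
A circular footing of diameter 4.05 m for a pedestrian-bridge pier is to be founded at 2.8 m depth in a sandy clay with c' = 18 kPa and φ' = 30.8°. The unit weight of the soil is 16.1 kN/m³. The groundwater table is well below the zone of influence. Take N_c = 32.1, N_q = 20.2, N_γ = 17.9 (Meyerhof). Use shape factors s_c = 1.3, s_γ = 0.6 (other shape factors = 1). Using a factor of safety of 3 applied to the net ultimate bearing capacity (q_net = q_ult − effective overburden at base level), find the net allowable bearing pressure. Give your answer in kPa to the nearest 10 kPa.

q = γ·D_f = 16.1 × 2.8 = 45.08 kPa.
c·N_c·s_c = 18 × 32.1 × 1.3 = 751.14 kPa
q·N_q = 45.08 × 20.2 = 910.62 kPa
0.5·γ·B·N_γ·s_γ = 0.5 × 16.1 × 4.05 × 17.9 × 0.6 = 350.15 kPa
q_ult = 751.14 + 910.62 + 350.15 = 2011.9 kPa.
Net ultimate: q_net = 2011.9 − 45.08 = 1966.8 kPa.
q_all(net) = 1966.8 / 3 = 655.61 kPa.

q_all(net) ≈ 660 kPa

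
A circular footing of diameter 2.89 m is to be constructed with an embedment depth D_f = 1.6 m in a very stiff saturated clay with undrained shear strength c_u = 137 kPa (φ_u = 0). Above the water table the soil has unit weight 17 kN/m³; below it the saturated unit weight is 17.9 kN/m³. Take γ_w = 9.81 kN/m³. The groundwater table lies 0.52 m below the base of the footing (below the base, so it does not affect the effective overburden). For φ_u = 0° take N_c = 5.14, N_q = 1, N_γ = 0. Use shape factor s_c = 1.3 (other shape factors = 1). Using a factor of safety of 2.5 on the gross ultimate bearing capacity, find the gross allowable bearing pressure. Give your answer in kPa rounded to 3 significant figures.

q_all ≈ 377 kPa

q = γ·D_f = 17 × 1.6 = 27.2 kPa.
c·N_c·s_c = 137 × 5.14 × 1.3 = 915.43 kPa
q·N_q = 27.2 × 1 = 27.2 kPa
q_ult = 915.43 + 27.2 = 942.63 kPa.
q_all = 942.63 / 2.5 = 377.05 kPa.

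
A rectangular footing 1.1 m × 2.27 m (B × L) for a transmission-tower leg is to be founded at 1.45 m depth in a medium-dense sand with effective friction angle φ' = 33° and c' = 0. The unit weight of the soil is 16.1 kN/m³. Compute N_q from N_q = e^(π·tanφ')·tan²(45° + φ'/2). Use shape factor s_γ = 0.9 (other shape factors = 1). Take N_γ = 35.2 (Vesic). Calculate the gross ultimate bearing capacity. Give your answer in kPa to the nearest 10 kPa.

tan33° = 0.6494, so N_q = e^(π×0.6494)·tan²(61.5°) = 7.692 × 3.392 = 26.09.
q = γ·D_f = 16.1 × 1.45 = 23.345 kPa.
q·N_q = 23.345 × 26.092 = 609.12 kPa
0.5·γ·B·N_γ·s_γ = 0.5 × 16.1 × 1.1 × 35.2 × 0.9 = 280.53 kPa
q_ult = 609.12 + 280.53 = 889.64 kPa.

q_ult ≈ 890 kPa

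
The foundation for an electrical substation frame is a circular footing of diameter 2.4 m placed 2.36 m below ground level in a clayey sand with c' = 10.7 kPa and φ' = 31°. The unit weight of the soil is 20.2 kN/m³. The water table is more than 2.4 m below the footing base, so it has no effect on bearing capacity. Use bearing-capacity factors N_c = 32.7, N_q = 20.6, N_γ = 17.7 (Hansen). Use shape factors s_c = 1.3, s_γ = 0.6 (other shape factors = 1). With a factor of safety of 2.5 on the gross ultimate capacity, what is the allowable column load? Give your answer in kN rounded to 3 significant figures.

Effective surcharge at the founding depth q = γ·D_f = 20.2 × 2.36 = 47.672 kPa.
q_ult = c·N_c·s_c + q·N_q + 0.5·γ·B·N_γ·s_γ
     = 10.7 × 32.7 × 1.3 + 47.672 × 20.6 + 0.5 × 20.2 × 2.4 × 17.7 × 0.6
     = 454.86 + 982.04 + 257.43 = 1694.3 kPa.
Gross allowable pressure q_all = 1694.3 / 2.5 = 677.73 kPa.
Footing area = 4.5239 m², so allowable column load = 677.73 × 4.5239 = 3066 kN.

P_all ≈ 3070 kN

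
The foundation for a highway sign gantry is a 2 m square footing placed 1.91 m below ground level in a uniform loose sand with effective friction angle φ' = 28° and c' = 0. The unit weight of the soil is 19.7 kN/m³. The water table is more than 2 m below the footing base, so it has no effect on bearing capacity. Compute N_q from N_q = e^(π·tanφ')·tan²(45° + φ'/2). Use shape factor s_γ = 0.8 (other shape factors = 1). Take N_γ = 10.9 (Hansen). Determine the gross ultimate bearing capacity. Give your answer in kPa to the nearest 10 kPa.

tan28° = 0.5317, so N_q = e^(π×0.5317)·tan²(59°) = 5.314 × 2.77 = 14.72.
Overburden at base level: q = 19.7 × 1.91 = 37.627 kPa.
Surcharge term q·N_q = 37.627 × 14.72 = 553.86 kPa; self-weight term 0.5·γ·B·N_γ·s_γ = 0.5 × 19.7 × 2 × 10.9 × 0.8 = 171.78 kPa.
q_ult = 553.86 + 171.78 = 725.65 kPa.

q_ult ≈ 730 kPa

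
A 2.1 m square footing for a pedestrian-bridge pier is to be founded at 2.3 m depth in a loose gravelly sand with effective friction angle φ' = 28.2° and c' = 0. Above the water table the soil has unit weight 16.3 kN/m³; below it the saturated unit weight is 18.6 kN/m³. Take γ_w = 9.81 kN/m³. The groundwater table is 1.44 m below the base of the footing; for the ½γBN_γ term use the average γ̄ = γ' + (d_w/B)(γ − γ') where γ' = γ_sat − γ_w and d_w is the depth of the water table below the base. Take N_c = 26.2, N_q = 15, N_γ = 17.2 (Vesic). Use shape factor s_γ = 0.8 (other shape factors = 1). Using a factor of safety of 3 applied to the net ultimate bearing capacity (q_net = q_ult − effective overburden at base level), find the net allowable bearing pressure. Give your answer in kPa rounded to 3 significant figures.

Effective surcharge at the founding depth q = γ·D_f = 16.3 × 2.3 = 37.49 kPa.
With d_w = 1.44 m < B, γ̄ = 8.79 + (1.44/2.1) × (16.3 − 8.79) = 13.94 kN/m³.
q_ult = q·N_q + 0.5·γ·B·N_γ·s_γ
     = 37.49 × 15 + 0.5 × 13.94 × 2.1 × 17.2 × 0.8
     = 562.35 + 201.4 = 763.75 kPa.
Net ultimate: q_net = 763.75 − 37.49 = 726.26 kPa.
q_all(net) = 726.26 / 3 = 242.09 kPa.

q_all(net) ≈ 242 kPa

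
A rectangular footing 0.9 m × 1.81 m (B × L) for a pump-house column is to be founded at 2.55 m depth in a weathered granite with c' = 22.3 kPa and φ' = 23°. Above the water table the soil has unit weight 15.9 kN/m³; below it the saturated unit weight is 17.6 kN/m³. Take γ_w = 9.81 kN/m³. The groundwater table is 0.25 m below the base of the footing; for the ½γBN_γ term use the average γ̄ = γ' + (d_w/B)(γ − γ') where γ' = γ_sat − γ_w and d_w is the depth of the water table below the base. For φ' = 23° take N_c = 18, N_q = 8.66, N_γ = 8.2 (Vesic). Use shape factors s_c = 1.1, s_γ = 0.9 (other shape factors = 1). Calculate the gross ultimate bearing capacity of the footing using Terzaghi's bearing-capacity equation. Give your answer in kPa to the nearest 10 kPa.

q_ult ≈ 830 kPa

q = γ·D_f = 15.9 × 2.55 = 40.545 kPa.
γ' = 7.79 kN/m³; averaging over the depth B below the base, γ̄ = γ' + (d_w/B)(γ − γ') = 10.043 kN/m³.
c·N_c·s_c = 22.3 × 18 × 1.1 = 441.54 kPa
q·N_q = 40.545 × 8.66 = 351.12 kPa
0.5·γ·B·N_γ·s_γ = 0.5 × 10.043 × 0.9 × 8.2 × 0.9 = 33.352 kPa
q_ult = 441.54 + 351.12 + 33.352 = 826.01 kPa.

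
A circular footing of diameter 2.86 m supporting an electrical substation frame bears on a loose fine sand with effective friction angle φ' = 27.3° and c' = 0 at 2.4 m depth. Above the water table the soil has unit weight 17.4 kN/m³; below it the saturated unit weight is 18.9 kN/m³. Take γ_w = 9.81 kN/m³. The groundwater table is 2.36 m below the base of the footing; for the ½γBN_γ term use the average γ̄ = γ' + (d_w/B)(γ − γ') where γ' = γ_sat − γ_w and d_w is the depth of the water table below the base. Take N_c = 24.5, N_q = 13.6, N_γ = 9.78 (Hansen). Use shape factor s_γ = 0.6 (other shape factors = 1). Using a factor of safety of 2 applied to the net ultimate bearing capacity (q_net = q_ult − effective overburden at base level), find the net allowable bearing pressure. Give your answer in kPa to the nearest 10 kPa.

q_all(net) ≈ 330 kPa

Overburden at base level: q = 17.4 × 2.4 = 41.76 kPa.
The water table is 2.36 m below the base (< B = 2.86 m), so the ½γBN_γ term uses γ̄ = γ' + (d_w/B)(γ − γ') = 9.09 + (2.36/2.86)(17.4 − 9.09) = 15.947 kN/m³.
Surcharge term q·N_q = 41.76 × 13.6 = 567.94 kPa; self-weight term 0.5·γ·B·N_γ·s_γ = 0.5 × 15.947 × 2.86 × 9.78 × 0.6 = 133.82 kPa.
q_ult = 567.94 + 133.82 = 701.75 kPa.
Net ultimate: q_net = 701.75 − 41.76 = 659.99 kPa.
q_all(net) = 659.99 / 2 = 330 kPa.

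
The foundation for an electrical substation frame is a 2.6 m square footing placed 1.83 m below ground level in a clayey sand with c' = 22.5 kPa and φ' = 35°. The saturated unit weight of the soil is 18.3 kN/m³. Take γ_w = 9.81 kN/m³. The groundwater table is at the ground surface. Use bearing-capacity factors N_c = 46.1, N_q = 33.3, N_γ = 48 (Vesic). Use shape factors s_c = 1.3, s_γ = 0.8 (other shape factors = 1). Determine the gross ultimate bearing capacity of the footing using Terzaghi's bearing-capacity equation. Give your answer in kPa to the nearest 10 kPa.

q_ult ≈ 2290 kPa

With the water table at the surface the whole profile is submerged: γ' = 18.3 − 9.81 = 8.49 kN/m³, so q = γ'·D_f = 15.537 kPa; the same γ' applies in the ½γBN_γ term.
q_ult = c·N_c·s_c + q·N_q + 0.5·γ·B·N_γ·s_γ
     = 22.5 × 46.1 × 1.3 + 15.537 × 33.3 + 0.5 × 8.49 × 2.6 × 48 × 0.8
     = 1348.4 + 517.37 + 423.82 = 2289.6 kPa.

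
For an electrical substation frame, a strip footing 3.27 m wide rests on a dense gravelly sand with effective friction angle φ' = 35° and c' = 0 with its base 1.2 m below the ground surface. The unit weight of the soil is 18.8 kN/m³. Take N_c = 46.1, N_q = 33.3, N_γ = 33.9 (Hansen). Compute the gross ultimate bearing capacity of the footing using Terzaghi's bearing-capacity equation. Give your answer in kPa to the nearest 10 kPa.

q_ult ≈ 1790 kPa

q = γ·D_f = 18.8 × 1.2 = 22.56 kPa.
q·N_q = 22.56 × 33.3 = 751.25 kPa
0.5·γ·B·N_γ = 0.5 × 18.8 × 3.27 × 33.9 = 1042 kPa
q_ult = 751.25 + 1042 = 1793.3 kPa.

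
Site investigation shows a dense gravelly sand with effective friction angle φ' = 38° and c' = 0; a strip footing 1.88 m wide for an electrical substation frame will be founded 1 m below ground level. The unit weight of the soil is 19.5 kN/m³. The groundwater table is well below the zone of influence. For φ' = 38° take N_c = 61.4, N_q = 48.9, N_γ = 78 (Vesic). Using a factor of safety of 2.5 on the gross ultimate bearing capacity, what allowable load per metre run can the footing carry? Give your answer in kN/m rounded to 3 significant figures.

≈ 1790 kN/m

Effective surcharge at the founding depth q = γ·D_f = 19.5 × 1 = 19.5 kPa.
q_ult = q·N_q + 0.5·γ·B·N_γ
     = 19.5 × 48.9 + 0.5 × 19.5 × 1.88 × 78
     = 953.55 + 1429.7 = 2383.3 kPa.
Gross allowable pressure q_all = 2383.3 / 2.5 = 953.32 kPa.
Allowable wall load = q_all × B = 953.32 × 1.88 = 1792.2 kN per metre run.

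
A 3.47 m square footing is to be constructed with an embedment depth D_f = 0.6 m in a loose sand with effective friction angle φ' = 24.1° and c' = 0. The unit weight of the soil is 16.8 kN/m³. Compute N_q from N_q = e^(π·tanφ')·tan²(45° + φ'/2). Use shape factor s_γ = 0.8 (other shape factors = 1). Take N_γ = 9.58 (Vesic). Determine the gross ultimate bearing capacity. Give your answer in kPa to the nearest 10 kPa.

tan24.1° = 0.4473, so N_q = e^(π×0.4473)·tan²(57.05°) = 4.077 × 2.38 = 9.7.
Overburden at base level: q = 16.8 × 0.6 = 10.08 kPa.
Surcharge term q·N_q = 10.08 × 9.7038 = 97.814 kPa; self-weight term 0.5·γ·B·N_γ·s_γ = 0.5 × 16.8 × 3.47 × 9.58 × 0.8 = 223.39 kPa.
q_ult = 97.814 + 223.39 = 321.2 kPa.

q_ult ≈ 320 kPa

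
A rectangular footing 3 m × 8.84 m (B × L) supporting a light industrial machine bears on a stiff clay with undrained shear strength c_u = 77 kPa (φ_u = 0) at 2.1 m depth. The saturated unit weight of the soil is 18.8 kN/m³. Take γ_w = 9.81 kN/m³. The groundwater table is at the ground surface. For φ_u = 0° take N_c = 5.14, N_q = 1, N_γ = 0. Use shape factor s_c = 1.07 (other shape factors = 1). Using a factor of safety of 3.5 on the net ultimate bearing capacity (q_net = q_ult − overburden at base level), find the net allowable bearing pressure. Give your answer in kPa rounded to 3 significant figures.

q_all(net) ≈ 121 kPa

With the water table at the surface the whole profile is submerged: γ' = 18.8 − 9.81 = 8.99 kN/m³, so q = γ'·D_f = 18.879 kPa.
q_ult = c·N_c·s_c + q·N_q
     = 77 × 5.14 × 1.07 + 18.879 × 1
     = 423.48 + 18.879 = 442.36 kPa.
q_net = 442.36 − 18.879 = 423.48 kPa.
q_all(net) = 423.48 / 3.5 = 121 kPa.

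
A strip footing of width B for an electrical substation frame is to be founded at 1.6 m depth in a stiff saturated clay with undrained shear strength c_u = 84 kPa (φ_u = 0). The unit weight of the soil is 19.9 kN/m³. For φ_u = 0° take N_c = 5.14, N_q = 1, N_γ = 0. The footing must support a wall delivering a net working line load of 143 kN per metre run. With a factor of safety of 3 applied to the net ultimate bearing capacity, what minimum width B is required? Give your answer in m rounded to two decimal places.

Overburden at base level: q = 19.9 × 1.6 = 31.84 kPa.
Cohesion term c·N_c = 84 × 5.14 = 431.76 kPa; surcharge term q·N_q = 31.84 × 1 = 31.84 kPa.
q_ult = 431.76 + 31.84 = 463.6 kPa.
For φ = 0 the ½γBN_γ term vanishes, so q_ult is independent of B. q_net = 463.6 − 31.84 = 431.76 kPa; q_all(net) = 431.76/3 = 143.92 kPa.
Required width B = w / q_all(net) = 143 / 143.92 = 0.994 m.

B = 0.99 m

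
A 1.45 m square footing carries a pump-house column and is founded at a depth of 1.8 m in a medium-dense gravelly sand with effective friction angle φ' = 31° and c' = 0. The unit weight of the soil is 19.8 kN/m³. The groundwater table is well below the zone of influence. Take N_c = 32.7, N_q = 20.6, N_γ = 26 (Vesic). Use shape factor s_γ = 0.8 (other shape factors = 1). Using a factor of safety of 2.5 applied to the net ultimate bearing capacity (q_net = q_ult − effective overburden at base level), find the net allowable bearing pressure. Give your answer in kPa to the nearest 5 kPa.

Overburden at base level: q = 19.8 × 1.8 = 35.64 kPa.
Surcharge term q·N_q = 35.64 × 20.6 = 734.18 kPa; self-weight term 0.5·γ·B·N_γ·s_γ = 0.5 × 19.8 × 1.45 × 26 × 0.8 = 298.58 kPa.
q_ult = 734.18 + 298.58 = 1032.8 kPa.
Net ultimate: q_net = 1032.8 − 35.64 = 997.13 kPa.
q_all(net) = 997.13 / 2.5 = 398.85 kPa.

q_all(net) ≈ 400 kPa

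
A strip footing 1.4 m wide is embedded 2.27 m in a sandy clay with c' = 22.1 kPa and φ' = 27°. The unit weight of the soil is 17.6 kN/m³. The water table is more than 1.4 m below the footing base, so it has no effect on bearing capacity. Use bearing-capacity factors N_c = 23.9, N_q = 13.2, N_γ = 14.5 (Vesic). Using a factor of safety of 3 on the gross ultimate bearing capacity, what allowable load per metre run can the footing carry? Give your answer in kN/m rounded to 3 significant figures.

q = γ·D_f = 17.6 × 2.27 = 39.952 kPa.
c·N_c = 22.1 × 23.9 = 528.19 kPa
q·N_q = 39.952 × 13.2 = 527.37 kPa
0.5·γ·B·N_γ = 0.5 × 17.6 × 1.4 × 14.5 = 178.64 kPa
q_ult = 528.19 + 527.37 + 178.64 = 1234.2 kPa.
Gross allowable pressure q_all = 1234.2 / 3 = 411.4 kPa.
Allowable wall load = q_all × B = 411.4 × 1.4 = 575.96 kN per metre run.

≈ 576 kN/m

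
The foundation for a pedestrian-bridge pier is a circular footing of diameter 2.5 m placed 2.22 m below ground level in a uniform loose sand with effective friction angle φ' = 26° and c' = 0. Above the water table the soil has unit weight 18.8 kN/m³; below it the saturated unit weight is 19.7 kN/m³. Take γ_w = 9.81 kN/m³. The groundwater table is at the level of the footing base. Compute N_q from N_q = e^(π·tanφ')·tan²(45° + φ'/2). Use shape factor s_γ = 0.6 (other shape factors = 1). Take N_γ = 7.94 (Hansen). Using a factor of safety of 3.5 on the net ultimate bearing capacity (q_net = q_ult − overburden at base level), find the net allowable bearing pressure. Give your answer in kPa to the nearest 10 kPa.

q_all(net) ≈ 150 kPa

N_q = e^(π·tan26°)·tan²(58°) = 11.85.
Overburden at base level: q = 18.8 × 2.22 = 41.736 kPa.
Below the base the soil is submerged, so the ½γBN_γ term uses γ' = 19.7 − 9.81 = 9.89 kN/m³.
Surcharge term q·N_q = 41.736 × 11.854 = 494.75 kPa; self-weight term 0.5·γ·B·N_γ·s_γ = 0.5 × 9.89 × 2.5 × 7.94 × 0.6 = 58.895 kPa.
q_ult = 494.75 + 58.895 = 553.64 kPa.
q_net = 553.64 − 41.736 = 511.91 kPa.
q_all(net) = 511.91 / 3.5 = 146.26 kPa.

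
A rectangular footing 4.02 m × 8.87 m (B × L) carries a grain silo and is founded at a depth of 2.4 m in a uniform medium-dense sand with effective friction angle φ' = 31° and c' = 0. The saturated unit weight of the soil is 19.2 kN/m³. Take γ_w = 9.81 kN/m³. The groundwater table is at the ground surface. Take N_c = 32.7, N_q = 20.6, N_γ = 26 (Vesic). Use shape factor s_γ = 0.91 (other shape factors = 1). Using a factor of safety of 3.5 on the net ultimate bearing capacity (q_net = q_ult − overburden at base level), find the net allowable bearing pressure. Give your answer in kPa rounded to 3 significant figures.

q_all(net) ≈ 254 kPa

Water table at ground surface, so effective unit weight γ' = 19.2 − 9.81 = 9.39 kN/m³ is used throughout; overburden q = 9.39 × 2.4 = 22.536 kPa; the same γ' applies in the ½γBN_γ term.
Surcharge term q·N_q = 22.536 × 20.6 = 464.24 kPa; self-weight term 0.5·γ·B·N_γ·s_γ = 0.5 × 9.39 × 4.02 × 26 × 0.91 = 446.56 kPa.
q_ult = 464.24 + 446.56 = 910.8 kPa.
q_net = 910.8 − 22.536 = 888.26 kPa.
q_all(net) = 888.26 / 3.5 = 253.79 kPa.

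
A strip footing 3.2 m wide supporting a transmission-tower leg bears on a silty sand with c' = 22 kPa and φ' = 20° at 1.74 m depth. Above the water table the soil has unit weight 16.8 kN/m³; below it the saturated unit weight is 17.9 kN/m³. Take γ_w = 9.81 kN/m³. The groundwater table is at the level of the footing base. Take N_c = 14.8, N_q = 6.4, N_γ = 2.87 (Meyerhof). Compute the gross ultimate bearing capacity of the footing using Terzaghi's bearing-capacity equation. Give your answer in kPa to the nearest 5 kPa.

q_ult ≈ 550 kPa

Overburden at base level: q = 16.8 × 1.74 = 29.232 kPa.
Below the base the soil is submerged, so the ½γBN_γ term uses γ' = 17.9 − 9.81 = 8.09 kN/m³.
Cohesion term c·N_c = 22 × 14.8 = 325.6 kPa; surcharge term q·N_q = 29.232 × 6.4 = 187.08 kPa; self-weight term 0.5·γ·B·N_γ = 0.5 × 8.09 × 3.2 × 2.87 = 37.149 kPa.
q_ult = 325.6 + 187.08 + 37.149 = 549.83 kPa.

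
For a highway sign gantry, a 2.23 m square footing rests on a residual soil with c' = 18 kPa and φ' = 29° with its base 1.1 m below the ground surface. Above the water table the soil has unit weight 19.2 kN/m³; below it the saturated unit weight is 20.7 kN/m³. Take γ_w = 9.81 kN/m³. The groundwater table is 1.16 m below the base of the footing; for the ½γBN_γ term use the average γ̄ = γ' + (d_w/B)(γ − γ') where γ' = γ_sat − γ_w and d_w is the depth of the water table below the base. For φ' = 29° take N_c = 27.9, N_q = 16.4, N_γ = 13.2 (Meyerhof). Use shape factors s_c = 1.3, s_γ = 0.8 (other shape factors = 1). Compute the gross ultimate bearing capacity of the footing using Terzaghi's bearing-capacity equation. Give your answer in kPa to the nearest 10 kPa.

q_ult ≈ 1180 kPa

q = γ·D_f = 19.2 × 1.1 = 21.12 kPa.
γ' = 10.89 kN/m³; averaging over the depth B below the base, γ̄ = γ' + (d_w/B)(γ − γ') = 15.213 kN/m³.
c·N_c·s_c = 18 × 27.9 × 1.3 = 652.86 kPa
q·N_q = 21.12 × 16.4 = 346.37 kPa
0.5·γ·B·N_γ·s_γ = 0.5 × 15.213 × 2.23 × 13.2 × 0.8 = 179.12 kPa
q_ult = 652.86 + 346.37 + 179.12 = 1178.3 kPa.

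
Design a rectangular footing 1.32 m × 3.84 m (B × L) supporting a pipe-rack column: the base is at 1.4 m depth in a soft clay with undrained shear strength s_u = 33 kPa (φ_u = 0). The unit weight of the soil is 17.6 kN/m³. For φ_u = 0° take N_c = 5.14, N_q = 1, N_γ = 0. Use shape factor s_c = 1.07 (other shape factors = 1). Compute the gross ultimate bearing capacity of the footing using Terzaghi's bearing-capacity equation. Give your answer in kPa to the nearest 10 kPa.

q_ult ≈ 210 kPa

Overburden at base level: q = 17.6 × 1.4 = 24.64 kPa.
Cohesion term c·N_c·s_c = 33 × 5.14 × 1.07 = 181.49 kPa; surcharge term q·N_q = 24.64 × 1 = 24.64 kPa.
q_ult = 181.49 + 24.64 = 206.13 kPa.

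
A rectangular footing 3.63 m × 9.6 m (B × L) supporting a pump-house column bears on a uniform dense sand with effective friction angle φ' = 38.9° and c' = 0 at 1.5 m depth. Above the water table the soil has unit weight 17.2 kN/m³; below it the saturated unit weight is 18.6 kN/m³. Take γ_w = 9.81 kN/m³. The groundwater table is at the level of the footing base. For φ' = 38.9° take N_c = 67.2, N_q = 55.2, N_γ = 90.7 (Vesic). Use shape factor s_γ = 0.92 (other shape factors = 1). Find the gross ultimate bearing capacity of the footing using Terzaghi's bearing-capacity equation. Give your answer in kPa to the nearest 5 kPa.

q_ult ≈ 2755 kPa

Overburden at base level: q = 17.2 × 1.5 = 25.8 kPa.
Below the base the soil is submerged, so the ½γBN_γ term uses γ' = 18.6 − 9.81 = 8.79 kN/m³.
Surcharge term q·N_q = 25.8 × 55.2 = 1424.2 kPa; self-weight term 0.5·γ·B·N_γ·s_γ = 0.5 × 8.79 × 3.63 × 90.7 × 0.92 = 1331.3 kPa.
q_ult = 1424.2 + 1331.3 = 2755.4 kPa.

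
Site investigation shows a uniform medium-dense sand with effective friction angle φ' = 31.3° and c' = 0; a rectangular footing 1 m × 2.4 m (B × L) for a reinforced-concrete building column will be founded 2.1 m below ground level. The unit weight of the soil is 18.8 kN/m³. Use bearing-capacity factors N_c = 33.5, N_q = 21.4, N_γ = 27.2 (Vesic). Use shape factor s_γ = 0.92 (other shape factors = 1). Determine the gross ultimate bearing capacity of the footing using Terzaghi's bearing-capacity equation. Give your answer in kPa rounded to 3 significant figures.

q_ult ≈ 1080 kPa

Effective surcharge at the founding depth q = γ·D_f = 18.8 × 2.1 = 39.48 kPa.
q_ult = q·N_q + 0.5·γ·B·N_γ·s_γ
     = 39.48 × 21.4 + 0.5 × 18.8 × 1 × 27.2 × 0.92
     = 844.87 + 235.23 = 1080.1 kPa.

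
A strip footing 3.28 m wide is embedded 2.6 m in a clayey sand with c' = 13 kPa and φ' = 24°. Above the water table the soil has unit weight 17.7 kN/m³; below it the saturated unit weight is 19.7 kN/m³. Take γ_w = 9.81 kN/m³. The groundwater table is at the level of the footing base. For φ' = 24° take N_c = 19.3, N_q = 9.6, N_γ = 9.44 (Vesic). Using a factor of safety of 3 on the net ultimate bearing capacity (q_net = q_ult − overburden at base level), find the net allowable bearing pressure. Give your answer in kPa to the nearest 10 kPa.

q_all(net) ≈ 270 kPa

q = γ·D_f = 17.7 × 2.6 = 46.02 kPa.
For the ½γBN_γ term take γ' = 19.7 − 9.81 = 9.89 kN/m³ (soil below base is submerged).
c·N_c = 13 × 19.3 = 250.9 kPa
q·N_q = 46.02 × 9.6 = 441.79 kPa
0.5·γ·B·N_γ = 0.5 × 9.89 × 3.28 × 9.44 = 153.11 kPa
q_ult = 250.9 + 441.79 + 153.11 = 845.81 kPa.
q_net = 845.81 − 46.02 = 799.79 kPa.
q_all(net) = 799.79 / 3 = 266.6 kPa.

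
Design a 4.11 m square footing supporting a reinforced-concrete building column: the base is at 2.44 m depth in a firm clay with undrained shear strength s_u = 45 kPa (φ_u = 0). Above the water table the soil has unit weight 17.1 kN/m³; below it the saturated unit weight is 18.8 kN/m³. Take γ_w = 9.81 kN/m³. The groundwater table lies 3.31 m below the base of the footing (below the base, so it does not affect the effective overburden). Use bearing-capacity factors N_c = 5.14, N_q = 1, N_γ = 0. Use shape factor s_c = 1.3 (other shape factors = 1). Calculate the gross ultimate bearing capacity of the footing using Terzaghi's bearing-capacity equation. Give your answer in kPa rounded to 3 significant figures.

q = γ·D_f = 17.1 × 2.44 = 41.724 kPa.
c·N_c·s_c = 45 × 5.14 × 1.3 = 300.69 kPa
q·N_q = 41.724 × 1 = 41.724 kPa
q_ult = 300.69 + 41.724 = 342.41 kPa.

q_ult ≈ 342 kPa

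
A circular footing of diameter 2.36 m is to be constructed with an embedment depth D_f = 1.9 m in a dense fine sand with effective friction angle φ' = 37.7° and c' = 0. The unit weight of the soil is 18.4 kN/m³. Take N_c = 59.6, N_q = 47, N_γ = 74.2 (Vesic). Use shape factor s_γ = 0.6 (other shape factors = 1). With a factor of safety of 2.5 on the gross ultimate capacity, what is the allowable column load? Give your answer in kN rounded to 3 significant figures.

Overburden at base level: q = 18.4 × 1.9 = 34.96 kPa.
Surcharge term q·N_q = 34.96 × 47 = 1643.1 kPa; self-weight term 0.5·γ·B·N_γ·s_γ = 0.5 × 18.4 × 2.36 × 74.2 × 0.6 = 966.62 kPa.
q_ult = 1643.1 + 966.62 = 2609.7 kPa.
Gross allowable pressure q_all = 2609.7 / 2.5 = 1043.9 kPa.
Footing area = 4.3744 m², so allowable column load = 1043.9 × 4.3744 = 4566.4 kN.

P_all ≈ 4570 kN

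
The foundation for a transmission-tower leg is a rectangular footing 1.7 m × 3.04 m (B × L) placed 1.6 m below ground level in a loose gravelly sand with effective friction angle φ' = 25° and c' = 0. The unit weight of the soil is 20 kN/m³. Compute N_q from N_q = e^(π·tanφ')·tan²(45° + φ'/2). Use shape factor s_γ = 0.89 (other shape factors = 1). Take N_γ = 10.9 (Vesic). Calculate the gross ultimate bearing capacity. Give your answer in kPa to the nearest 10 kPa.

q_ult ≈ 510 kPa

tan25° = 0.4663, so N_q = e^(π×0.4663)·tan²(57.5°) = 4.327 × 2.464 = 10.66.
Effective surcharge at the founding depth q = γ·D_f = 20 × 1.6 = 32 kPa.
q_ult = q·N_q + 0.5·γ·B·N_γ·s_γ
     = 32 × 10.662 + 0.5 × 20 × 1.7 × 10.9 × 0.89
     = 341.19 + 164.92 = 506.11 kPa.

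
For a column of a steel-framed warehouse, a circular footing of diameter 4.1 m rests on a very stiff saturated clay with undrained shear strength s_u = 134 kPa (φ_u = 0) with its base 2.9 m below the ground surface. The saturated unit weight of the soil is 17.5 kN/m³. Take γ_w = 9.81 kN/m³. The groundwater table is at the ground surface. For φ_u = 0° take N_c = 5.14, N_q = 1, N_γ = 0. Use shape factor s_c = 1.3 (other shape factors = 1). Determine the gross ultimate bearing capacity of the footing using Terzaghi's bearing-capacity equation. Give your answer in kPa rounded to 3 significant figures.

Water table at ground surface, so effective unit weight γ' = 17.5 − 9.81 = 7.69 kN/m³ is used throughout; overburden q = 7.69 × 2.9 = 22.301 kPa.
Cohesion term c·N_c·s_c = 134 × 5.14 × 1.3 = 895.39 kPa; surcharge term q·N_q = 22.301 × 1 = 22.301 kPa.
q_ult = 895.39 + 22.301 = 917.69 kPa.

q_ult ≈ 918 kPa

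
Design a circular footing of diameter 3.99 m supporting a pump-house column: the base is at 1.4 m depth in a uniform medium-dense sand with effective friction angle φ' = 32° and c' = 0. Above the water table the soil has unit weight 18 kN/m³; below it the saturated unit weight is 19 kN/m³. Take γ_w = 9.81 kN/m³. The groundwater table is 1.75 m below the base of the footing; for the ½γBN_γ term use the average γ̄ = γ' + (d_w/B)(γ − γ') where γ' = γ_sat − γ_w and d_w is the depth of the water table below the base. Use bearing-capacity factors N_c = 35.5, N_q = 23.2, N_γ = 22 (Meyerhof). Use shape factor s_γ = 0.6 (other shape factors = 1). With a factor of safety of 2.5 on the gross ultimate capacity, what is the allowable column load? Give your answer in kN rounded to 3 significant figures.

P_all ≈ 4640 kN

Overburden at base level: q = 18 × 1.4 = 25.2 kPa.
The water table is 1.75 m below the base (< B = 3.99 m), so the ½γBN_γ term uses γ̄ = γ' + (d_w/B)(γ − γ') = 9.19 + (1.75/3.99)(18 − 9.19) = 13.054 kN/m³.
Surcharge term q·N_q = 25.2 × 23.2 = 584.64 kPa; self-weight term 0.5·γ·B·N_γ·s_γ = 0.5 × 13.054 × 3.99 × 22 × 0.6 = 343.76 kPa.
q_ult = 584.64 + 343.76 = 928.4 kPa.
Gross allowable pressure q_all = 928.4 / 2.5 = 371.36 kPa.
Footing area = 12.5036 m², so allowable column load = 371.36 × 12.5036 = 4643.4 kN.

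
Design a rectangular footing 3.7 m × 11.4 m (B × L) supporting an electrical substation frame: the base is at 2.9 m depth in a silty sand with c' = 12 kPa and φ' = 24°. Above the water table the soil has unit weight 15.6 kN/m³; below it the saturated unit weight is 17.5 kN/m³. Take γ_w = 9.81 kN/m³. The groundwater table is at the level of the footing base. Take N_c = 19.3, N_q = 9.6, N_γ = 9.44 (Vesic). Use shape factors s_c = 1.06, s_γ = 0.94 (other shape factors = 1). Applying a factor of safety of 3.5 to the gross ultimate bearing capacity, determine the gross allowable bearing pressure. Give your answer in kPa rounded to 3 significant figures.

Overburden at base level: q = 15.6 × 2.9 = 45.24 kPa.
Below the base the soil is submerged, so the ½γBN_γ term uses γ' = 17.5 − 9.81 = 7.69 kN/m³.
Cohesion term c·N_c·s_c = 12 × 19.3 × 1.06 = 245.5 kPa; surcharge term q·N_q = 45.24 × 9.6 = 434.3 kPa; self-weight term 0.5·γ·B·N_γ·s_γ = 0.5 × 7.69 × 3.7 × 9.44 × 0.94 = 126.24 kPa.
q_ult = 245.5 + 434.3 + 126.24 = 806.04 kPa.
q_all = q_ult / FS = 806.04 / 3.5 = 230.3 kPa.

q_all ≈ 230 kPa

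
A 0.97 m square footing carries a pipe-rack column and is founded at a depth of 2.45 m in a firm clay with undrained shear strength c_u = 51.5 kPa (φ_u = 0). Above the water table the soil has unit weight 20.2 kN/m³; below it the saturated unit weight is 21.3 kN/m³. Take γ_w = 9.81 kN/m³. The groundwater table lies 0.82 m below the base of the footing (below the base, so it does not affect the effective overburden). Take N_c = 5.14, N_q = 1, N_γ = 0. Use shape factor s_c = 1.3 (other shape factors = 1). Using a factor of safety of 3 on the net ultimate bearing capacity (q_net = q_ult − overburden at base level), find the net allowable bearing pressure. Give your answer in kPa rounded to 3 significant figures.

q_all(net) ≈ 115 kPa

q = γ·D_f = 20.2 × 2.45 = 49.49 kPa.
c·N_c·s_c = 51.5 × 5.14 × 1.3 = 344.12 kPa
q·N_q = 49.49 × 1 = 49.49 kPa
q_ult = 344.12 + 49.49 = 393.61 kPa.
q_net = 393.61 − 49.49 = 344.12 kPa.
q_all(net) = 344.12 / 3 = 114.71 kPa.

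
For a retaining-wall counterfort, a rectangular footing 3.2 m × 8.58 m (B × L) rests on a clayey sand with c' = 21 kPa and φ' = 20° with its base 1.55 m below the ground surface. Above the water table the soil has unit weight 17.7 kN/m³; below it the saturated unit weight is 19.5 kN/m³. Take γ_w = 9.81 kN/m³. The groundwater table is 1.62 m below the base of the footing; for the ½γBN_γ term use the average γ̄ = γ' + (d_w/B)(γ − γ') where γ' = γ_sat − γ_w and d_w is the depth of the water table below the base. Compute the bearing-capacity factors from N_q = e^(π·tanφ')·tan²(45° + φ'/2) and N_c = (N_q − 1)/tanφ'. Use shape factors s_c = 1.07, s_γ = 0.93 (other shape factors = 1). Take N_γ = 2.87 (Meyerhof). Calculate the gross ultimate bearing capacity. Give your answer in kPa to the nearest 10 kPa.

tan20° = 0.364, so N_q = e^(π×0.364)·tan²(55°) = 3.138 × 2.04 = 6.4.
N_c = (6.4 − 1)/tan20° = 14.83.
Overburden at base level: q = 17.7 × 1.55 = 27.435 kPa.
The water table is 1.62 m below the base (< B = 3.2 m), so the ½γBN_γ term uses γ̄ = γ' + (d_w/B)(γ − γ') = 9.69 + (1.62/3.2)(17.7 − 9.69) = 13.745 kN/m³.
Cohesion term c·N_c·s_c = 21 × 14.835 × 1.07 = 333.34 kPa; surcharge term q·N_q = 27.435 × 6.3994 = 175.57 kPa; self-weight term 0.5·γ·B·N_γ·s_γ = 0.5 × 13.745 × 3.2 × 2.87 × 0.93 = 58.699 kPa.
q_ult = 333.34 + 175.57 + 58.699 = 567.6 kPa.

q_ult ≈ 570 kPa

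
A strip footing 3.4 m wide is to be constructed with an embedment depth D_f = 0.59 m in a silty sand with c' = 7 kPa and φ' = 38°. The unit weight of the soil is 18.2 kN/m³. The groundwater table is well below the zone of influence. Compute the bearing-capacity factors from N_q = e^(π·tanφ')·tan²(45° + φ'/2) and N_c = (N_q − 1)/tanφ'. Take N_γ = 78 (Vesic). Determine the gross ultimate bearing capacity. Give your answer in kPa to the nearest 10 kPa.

tan38° = 0.7813, so N_q = e^(π×0.7813)·tan²(64°) = 11.64 × 4.204 = 48.93.
N_c = (48.93 − 1)/tan38° = 61.35.
Effective surcharge at the founding depth q = γ·D_f = 18.2 × 0.59 = 10.738 kPa.
q_ult = c·N_c + q·N_q + 0.5·γ·B·N_γ
     = 7 × 61.352 + 10.738 × 48.933 + 0.5 × 18.2 × 3.4 × 78
     = 429.46 + 525.45 + 2413.3 = 3368.2 kPa.

q_ult ≈ 3370 kPa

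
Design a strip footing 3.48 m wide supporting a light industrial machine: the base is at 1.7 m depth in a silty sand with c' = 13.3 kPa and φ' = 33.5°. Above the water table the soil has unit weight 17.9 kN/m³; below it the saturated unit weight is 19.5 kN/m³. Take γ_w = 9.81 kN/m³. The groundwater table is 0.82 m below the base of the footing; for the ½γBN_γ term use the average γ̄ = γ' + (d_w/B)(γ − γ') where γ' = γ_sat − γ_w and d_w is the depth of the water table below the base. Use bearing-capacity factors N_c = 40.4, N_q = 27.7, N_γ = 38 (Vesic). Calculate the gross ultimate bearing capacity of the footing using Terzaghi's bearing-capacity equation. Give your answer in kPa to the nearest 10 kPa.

q_ult ≈ 2150 kPa

Effective surcharge at the founding depth q = γ·D_f = 17.9 × 1.7 = 30.43 kPa.
With d_w = 0.82 m < B, γ̄ = 9.69 + (0.82/3.48) × (17.9 − 9.69) = 11.625 kN/m³.
q_ult = c·N_c + q·N_q + 0.5·γ·B·N_γ
     = 13.3 × 40.4 + 30.43 × 27.7 + 0.5 × 11.625 × 3.48 × 38
     = 537.32 + 842.91 + 768.61 = 2148.8 kPa.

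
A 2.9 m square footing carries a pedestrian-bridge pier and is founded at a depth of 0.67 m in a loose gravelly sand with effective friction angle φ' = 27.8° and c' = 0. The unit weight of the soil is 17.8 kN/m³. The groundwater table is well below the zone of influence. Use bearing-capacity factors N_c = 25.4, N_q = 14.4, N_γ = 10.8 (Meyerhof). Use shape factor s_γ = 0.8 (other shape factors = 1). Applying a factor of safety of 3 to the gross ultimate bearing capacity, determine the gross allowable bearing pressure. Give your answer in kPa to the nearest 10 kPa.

q_all ≈ 130 kPa

Effective surcharge at the founding depth q = γ·D_f = 17.8 × 0.67 = 11.926 kPa.
q_ult = q·N_q + 0.5·γ·B·N_γ·s_γ
     = 11.926 × 14.4 + 0.5 × 17.8 × 2.9 × 10.8 × 0.8
     = 171.73 + 223 = 394.73 kPa.
q_all = q_ult / FS = 394.73 / 3 = 131.58 kPa.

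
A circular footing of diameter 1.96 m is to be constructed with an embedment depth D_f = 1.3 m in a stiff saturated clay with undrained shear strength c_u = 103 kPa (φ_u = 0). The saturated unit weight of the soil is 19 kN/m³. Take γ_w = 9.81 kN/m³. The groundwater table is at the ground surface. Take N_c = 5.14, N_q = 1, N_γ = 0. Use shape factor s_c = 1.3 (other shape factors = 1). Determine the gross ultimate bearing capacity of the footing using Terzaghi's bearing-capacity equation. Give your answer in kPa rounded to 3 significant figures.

q_ult ≈ 700 kPa

With the water table at the surface the whole profile is submerged: γ' = 19 − 9.81 = 9.19 kN/m³, so q = γ'·D_f = 11.947 kPa.
q_ult = c·N_c·s_c + q·N_q
     = 103 × 5.14 × 1.3 + 11.947 × 1
     = 688.25 + 11.947 = 700.19 kPa.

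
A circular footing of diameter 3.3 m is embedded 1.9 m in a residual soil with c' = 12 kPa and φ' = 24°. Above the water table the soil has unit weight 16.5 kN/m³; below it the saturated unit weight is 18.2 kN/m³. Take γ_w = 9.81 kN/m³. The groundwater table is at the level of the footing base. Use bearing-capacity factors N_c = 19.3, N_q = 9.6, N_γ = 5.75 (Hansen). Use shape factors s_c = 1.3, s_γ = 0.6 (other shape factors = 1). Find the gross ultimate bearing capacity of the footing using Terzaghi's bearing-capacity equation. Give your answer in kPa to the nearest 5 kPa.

q = γ·D_f = 16.5 × 1.9 = 31.35 kPa.
For the ½γBN_γ term take γ' = 18.2 − 9.81 = 8.39 kN/m³ (soil below base is submerged).
c·N_c·s_c = 12 × 19.3 × 1.3 = 301.08 kPa
q·N_q = 31.35 × 9.6 = 300.96 kPa
0.5·γ·B·N_γ·s_γ = 0.5 × 8.39 × 3.3 × 5.75 × 0.6 = 47.76 kPa
q_ult = 301.08 + 300.96 + 47.76 = 649.8 kPa.

q_ult ≈ 650 kPa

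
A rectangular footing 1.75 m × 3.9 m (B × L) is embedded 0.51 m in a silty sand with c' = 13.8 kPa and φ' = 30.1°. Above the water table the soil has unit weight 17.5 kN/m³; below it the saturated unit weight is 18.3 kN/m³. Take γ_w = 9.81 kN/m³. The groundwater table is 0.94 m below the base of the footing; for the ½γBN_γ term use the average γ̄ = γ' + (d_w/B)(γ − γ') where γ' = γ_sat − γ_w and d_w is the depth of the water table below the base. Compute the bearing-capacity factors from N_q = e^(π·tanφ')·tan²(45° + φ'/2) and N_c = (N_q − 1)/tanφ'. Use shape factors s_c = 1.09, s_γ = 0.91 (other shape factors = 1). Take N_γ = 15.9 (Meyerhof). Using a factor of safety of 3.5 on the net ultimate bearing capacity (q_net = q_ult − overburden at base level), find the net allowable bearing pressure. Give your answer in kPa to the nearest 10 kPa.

N_q = e^(π·tan30.1°)·tan²(60.05°) = 18.61; N_c = (N_q − 1)/tanφ' = 30.38.
q = γ·D_f = 17.5 × 0.51 = 8.925 kPa.
γ' = 8.49 kN/m³; averaging over the depth B below the base, γ̄ = γ' + (d_w/B)(γ − γ') = 13.33 kN/m³.
c·N_c·s_c = 13.8 × 30.381 × 1.09 = 456.99 kPa
q·N_q = 8.925 × 18.611 = 166.1 kPa
0.5·γ·B·N_γ·s_γ = 0.5 × 13.33 × 1.75 × 15.9 × 0.91 = 168.76 kPa
q_ult = 456.99 + 166.1 + 168.76 = 791.85 kPa.
q_net = 791.85 − 8.925 = 782.93 kPa.
q_all(net) = 782.93 / 3.5 = 223.69 kPa.

q_all(net) ≈ 220 kPa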